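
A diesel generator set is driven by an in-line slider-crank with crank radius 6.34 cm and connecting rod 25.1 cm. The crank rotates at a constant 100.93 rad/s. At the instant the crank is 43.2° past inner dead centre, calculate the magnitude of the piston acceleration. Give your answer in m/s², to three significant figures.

484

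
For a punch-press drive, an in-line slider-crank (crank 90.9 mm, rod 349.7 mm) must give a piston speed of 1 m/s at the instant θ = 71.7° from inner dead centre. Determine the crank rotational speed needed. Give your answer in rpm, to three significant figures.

102

For an in-line slider-crank, |v_piston| = rω|sinθ|·[1 + r cosθ/√(L² − r² sin²θ)].
With r = 0.0909 m, L = 0.3497 m, θ = 71.7°: the bracketed kinematic factor |dx/dθ| = 0.093571 m.
ω = v/|dx/dθ| = 1/0.093571 = 10.687 rad/s.
N = 60ω/(2π) = 102.05 rpm.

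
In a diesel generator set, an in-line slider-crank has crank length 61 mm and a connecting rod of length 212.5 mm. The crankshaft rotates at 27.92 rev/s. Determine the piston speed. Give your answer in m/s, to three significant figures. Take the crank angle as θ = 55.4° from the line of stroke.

ω = 2π·27.9 = 175.4 rad/s
For an in-line slider-crank, x = r cosθ + √(L² − r² sin²θ), so v = −rω sinθ·[1 + r cosθ/√(L² − r² sin²θ)].
With r = 0.061 m, L = 0.2125 m, θ = 55.4°: √(L² − r² sin²θ) = 0.20648 m.
v = −0.061·175.4·0.82314·[1 + 0.061·0.56784/0.20648] = -10.286 m/s.
|v| = 10.286 m/s.

10.3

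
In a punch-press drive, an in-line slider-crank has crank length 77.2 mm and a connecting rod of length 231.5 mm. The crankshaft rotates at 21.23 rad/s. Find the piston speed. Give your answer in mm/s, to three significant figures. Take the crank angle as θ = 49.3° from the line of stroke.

ω = 21.23 rad/s
For an in-line slider-crank, x = r cosθ + √(L² − r² sin²θ), so v = −rω sinθ·[1 + r cosθ/√(L² − r² sin²θ)].
With r = 0.0772 m, L = 0.2315 m, θ = 49.3°: √(L² − r² sin²θ) = 0.22398 m.
v = −0.0772·21.23·0.75813·[1 + 0.0772·0.65210/0.22398] = -1.5218 m/s.
|v| = 1.5218 m/s = 1521.8 mm/s.

1520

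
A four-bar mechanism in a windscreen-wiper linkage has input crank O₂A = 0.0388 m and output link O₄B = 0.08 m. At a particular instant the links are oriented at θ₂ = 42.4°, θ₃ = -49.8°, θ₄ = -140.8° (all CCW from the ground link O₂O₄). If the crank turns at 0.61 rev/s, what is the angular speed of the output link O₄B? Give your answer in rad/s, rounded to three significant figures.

1.86

ω₂ = 3.833 rad/s (from 0.61 rev/s).
Differentiating the loop-closure r₂e^{iθ₂}+r₃e^{iθ₃}=r₁+r₄e^{iθ₄} gives r₂ω₂e^{iθ₂}+r₃ω₃e^{iθ₃}=r₄ω₄e^{iθ₄}.
Eliminating the other unknown: ω₄ = r₂ω₂ sin(θ₂−θ₃) / [r₄ sin(θ₄−θ₃)].
Numerator sine = +0.99926; denominator sine = -0.99985.
Result = 0.0388·3.833·(+0.99926) / (0.08·(-0.99985)) = -1.8578 rad/s; magnitude 1.8578 rad/s.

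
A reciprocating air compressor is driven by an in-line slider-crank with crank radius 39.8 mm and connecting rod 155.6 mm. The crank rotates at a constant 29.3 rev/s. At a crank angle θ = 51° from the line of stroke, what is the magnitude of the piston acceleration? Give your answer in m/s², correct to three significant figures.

781

ω = 2π·29.3 = 184.1 rad/s
x(θ) = r cosθ + √(L² − r² sin²θ); with ω constant, a = ω²·d²x/dθ².
d²x/dθ² = −r cosθ − r²(cos2θ)/√u − r⁴ sin²2θ/(4u^{3/2}),  u = L² − r² sin²θ = 0.0232547 m².
Substituting r = 0.0398 m, L = 0.1556 m, θ = 51°: d²x/dθ² = -0.023057 m.
a = ω²·d²x/dθ² = (184.1)²·(-0.023057) = -781.43 m/s²;  |a| = 781.43 m/s².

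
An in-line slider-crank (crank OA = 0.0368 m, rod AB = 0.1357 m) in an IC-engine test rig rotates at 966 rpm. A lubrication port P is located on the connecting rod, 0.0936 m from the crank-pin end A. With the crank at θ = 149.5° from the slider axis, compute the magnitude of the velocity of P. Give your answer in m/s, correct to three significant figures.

1.87

ω = 101.2 rad/s.  Crank-pin speed |V_A| = rω = 3.7227 m/s, perpendicular to OA.
Rod angle: sinφ = −(r/L) sinθ ⇒ φ = -7.911°; ω_rod = −rω cosθ/√(L²−r²sin²θ) = +23.864 rad/s.
V_P = V_A + ω_rod × AP, with AP = 0.0936 m along the rod.
Components: V_Px = −rω sinθ − a·ω_rod·sinφ = -1.582 m/s;  V_Py = rω cosθ + a·ω_rod·cosφ = -0.99512 m/s.
|V_P| = √(V_Px² + V_Py²) = 1.8689 m/s.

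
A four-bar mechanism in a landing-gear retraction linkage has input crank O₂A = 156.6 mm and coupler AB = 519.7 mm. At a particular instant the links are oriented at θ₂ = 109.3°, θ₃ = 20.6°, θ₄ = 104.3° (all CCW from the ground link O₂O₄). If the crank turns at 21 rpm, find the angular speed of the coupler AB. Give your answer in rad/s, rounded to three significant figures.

ω₂ = 2.199 rad/s (from 21 rpm).
Differentiating the loop-closure r₂e^{iθ₂}+r₃e^{iθ₃}=r₁+r₄e^{iθ₄} gives r₂ω₂e^{iθ₂}+r₃ω₃e^{iθ₃}=r₄ω₄e^{iθ₄}.
Eliminating the other unknown: ω₃ = r₂ω₂ sin(θ₄−θ₂) / [r₃ sin(θ₃−θ₄)].
Numerator sine = -0.08716; denominator sine = -0.99396.
Result = 0.1566·2.199·(-0.08716) / (0.5197·(-0.99396)) = +0.058105 rad/s; magnitude 0.058105 rad/s.

0.0581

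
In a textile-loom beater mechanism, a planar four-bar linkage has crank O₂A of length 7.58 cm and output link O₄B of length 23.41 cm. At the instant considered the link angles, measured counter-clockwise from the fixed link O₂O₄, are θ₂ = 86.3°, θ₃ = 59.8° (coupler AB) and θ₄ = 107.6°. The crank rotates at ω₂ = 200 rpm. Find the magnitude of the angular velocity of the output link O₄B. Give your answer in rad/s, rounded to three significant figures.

ω₂ = 20.94 rad/s (from 200 rpm).
Differentiating the loop-closure r₂e^{iθ₂}+r₃e^{iθ₃}=r₁+r₄e^{iθ₄} gives r₂ω₂e^{iθ₂}+r₃ω₃e^{iθ₃}=r₄ω₄e^{iθ₄}.
Eliminating the other unknown: ω₄ = r₂ω₂ sin(θ₂−θ₃) / [r₄ sin(θ₄−θ₃)].
Numerator sine = +0.44620; denominator sine = +0.74080.
Result = 0.0758·20.94·(+0.44620) / (0.2341·(+0.74080)) = +4.0846 rad/s; magnitude 4.0846 rad/s.

4.08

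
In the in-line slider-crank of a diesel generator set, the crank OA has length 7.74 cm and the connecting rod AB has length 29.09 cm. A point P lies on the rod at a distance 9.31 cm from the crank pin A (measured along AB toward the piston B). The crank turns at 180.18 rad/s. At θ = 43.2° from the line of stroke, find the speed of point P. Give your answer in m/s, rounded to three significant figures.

ω = 180.2 rad/s.  Crank-pin speed |V_A| = rω = 13.946 m/s, perpendicular to OA.
Rod angle: sinφ = −(r/L) sinθ ⇒ φ = -10.494°; ω_rod = −rω cosθ/√(L²−r²sin²θ) = -35.542 rad/s.
V_P = V_A + ω_rod × AP, with AP = 0.0931 m along the rod.
Components: V_Px = −rω sinθ − a·ω_rod·sinφ = -10.149 m/s;  V_Py = rω cosθ + a·ω_rod·cosφ = +6.9126 m/s.
|V_P| = √(V_Px² + V_Py²) = 12.28 m/s.

12.3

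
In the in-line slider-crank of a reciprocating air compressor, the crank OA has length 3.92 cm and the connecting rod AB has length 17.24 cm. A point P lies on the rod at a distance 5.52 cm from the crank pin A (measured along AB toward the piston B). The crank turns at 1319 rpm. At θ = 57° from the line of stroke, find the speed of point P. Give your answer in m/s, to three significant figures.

5.13

ω = 138.1 rad/s.  Crank-pin speed |V_A| = rω = 5.4145 m/s, perpendicular to OA.
Rod angle: sinφ = −(r/L) sinθ ⇒ φ = -10.993°; ω_rod = −rω cosθ/√(L²−r²sin²θ) = -17.425 rad/s.
V_P = V_A + ω_rod × AP, with AP = 0.0552 m along the rod.
Components: V_Px = −rω sinθ − a·ω_rod·sinφ = -4.7244 m/s;  V_Py = rω cosθ + a·ω_rod·cosφ = +2.0047 m/s.
|V_P| = √(V_Px² + V_Py²) = 5.1322 m/s.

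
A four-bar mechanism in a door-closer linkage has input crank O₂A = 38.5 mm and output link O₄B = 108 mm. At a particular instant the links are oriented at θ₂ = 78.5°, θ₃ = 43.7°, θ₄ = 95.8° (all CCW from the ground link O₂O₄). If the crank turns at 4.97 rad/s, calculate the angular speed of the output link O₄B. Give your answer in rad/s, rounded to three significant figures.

ω₂ = 4.97 rad/s
Differentiating the loop-closure r₂e^{iθ₂}+r₃e^{iθ₃}=r₁+r₄e^{iθ₄} gives r₂ω₂e^{iθ₂}+r₃ω₃e^{iθ₃}=r₄ω₄e^{iθ₄}.
Eliminating the other unknown: ω₄ = r₂ω₂ sin(θ₂−θ₃) / [r₄ sin(θ₄−θ₃)].
Numerator sine = +0.57071; denominator sine = +0.78908.
Result = 0.0385·4.97·(+0.57071) / (0.108·(+0.78908)) = +1.2814 rad/s; magnitude 1.2814 rad/s.

1.28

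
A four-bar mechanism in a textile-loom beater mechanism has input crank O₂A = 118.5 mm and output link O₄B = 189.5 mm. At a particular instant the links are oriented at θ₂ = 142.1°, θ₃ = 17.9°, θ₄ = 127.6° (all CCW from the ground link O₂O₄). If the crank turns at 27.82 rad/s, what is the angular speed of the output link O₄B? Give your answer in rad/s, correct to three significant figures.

ω₂ = 27.82 rad/s
Differentiating the loop-closure r₂e^{iθ₂}+r₃e^{iθ₃}=r₁+r₄e^{iθ₄} gives r₂ω₂e^{iθ₂}+r₃ω₃e^{iθ₃}=r₄ω₄e^{iθ₄}.
Eliminating the other unknown: ω₄ = r₂ω₂ sin(θ₂−θ₃) / [r₄ sin(θ₄−θ₃)].
Numerator sine = +0.82708; denominator sine = +0.94147.
Result = 0.1185·27.82·(+0.82708) / (0.1895·(+0.94147)) = +15.283 rad/s; magnitude 15.283 rad/s.

15.3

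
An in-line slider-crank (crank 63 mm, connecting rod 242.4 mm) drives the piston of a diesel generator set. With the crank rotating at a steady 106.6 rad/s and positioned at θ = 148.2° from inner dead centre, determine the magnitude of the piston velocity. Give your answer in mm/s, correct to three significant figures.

ω = 106.6 rad/s
For an in-line slider-crank, x = r cosθ + √(L² − r² sin²θ), so v = −rω sinθ·[1 + r cosθ/√(L² − r² sin²θ)].
With r = 0.063 m, L = 0.2424 m, θ = 148.2°: √(L² − r² sin²θ) = 0.24012 m.
v = −0.063·106.6·0.52696·[1 + 0.063·-0.84989/0.24012] = -2.7498 m/s.
|v| = 2.7498 m/s = 2749.8 mm/s.

2750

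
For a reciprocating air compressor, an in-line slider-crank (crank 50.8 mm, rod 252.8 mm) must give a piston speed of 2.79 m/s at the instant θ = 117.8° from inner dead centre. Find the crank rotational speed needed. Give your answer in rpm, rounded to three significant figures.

For an in-line slider-crank, |v_piston| = rω|sinθ|·[1 + r cosθ/√(L² − r² sin²θ)].
With r = 0.0508 m, L = 0.2528 m, θ = 117.8°: the bracketed kinematic factor |dx/dθ| = 0.040657 m.
ω = v/|dx/dθ| = 2.79/0.040657 = 68.623 rad/s.
N = 60ω/(2π) = 655.3 rpm.

655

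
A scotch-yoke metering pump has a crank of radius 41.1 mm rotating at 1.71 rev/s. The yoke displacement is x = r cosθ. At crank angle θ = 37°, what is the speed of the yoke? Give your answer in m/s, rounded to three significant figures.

ω = 10.74 rad/s (from 1.71 rev/s).
x = r cosθ ⇒ ẋ = −rω sinθ.
|v| = rω|sinθ| = 0.0411·10.74·|sin 37°| = 0.26575 m/s.

0.266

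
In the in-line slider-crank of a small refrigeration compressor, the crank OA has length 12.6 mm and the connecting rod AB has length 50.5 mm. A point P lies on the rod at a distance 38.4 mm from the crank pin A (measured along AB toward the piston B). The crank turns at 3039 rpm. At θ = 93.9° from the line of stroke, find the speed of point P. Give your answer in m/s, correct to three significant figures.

ω = 318.2 rad/s.  Crank-pin speed |V_A| = rω = 4.0099 m/s, perpendicular to OA.
Rod angle: sinφ = −(r/L) sinθ ⇒ φ = -14.414°; ω_rod = −rω cosθ/√(L²−r²sin²θ) = +5.5762 rad/s.
V_P = V_A + ω_rod × AP, with AP = 0.0384 m along the rod.
Components: V_Px = −rω sinθ − a·ω_rod·sinφ = -3.9473 m/s;  V_Py = rω cosθ + a·ω_rod·cosφ = -0.065348 m/s.
|V_P| = √(V_Px² + V_Py²) = 3.9478 m/s.

3.95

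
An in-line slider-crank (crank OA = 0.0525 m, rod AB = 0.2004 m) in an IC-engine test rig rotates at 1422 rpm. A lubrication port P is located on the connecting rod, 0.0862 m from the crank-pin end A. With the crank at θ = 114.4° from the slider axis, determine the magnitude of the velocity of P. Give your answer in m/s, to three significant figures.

7.02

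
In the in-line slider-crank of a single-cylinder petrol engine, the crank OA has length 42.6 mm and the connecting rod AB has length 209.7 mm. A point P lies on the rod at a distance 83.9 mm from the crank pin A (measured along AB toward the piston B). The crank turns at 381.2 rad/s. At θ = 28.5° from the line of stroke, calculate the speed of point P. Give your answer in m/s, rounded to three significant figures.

11.9

ω = 381.2 rad/s.  Crank-pin speed |V_A| = rω = 16.239 m/s, perpendicular to OA.
Rod angle: sinφ = −(r/L) sinθ ⇒ φ = -5.563°; ω_rod = −rω cosθ/√(L²−r²sin²θ) = -68.377 rad/s.
V_P = V_A + ω_rod × AP, with AP = 0.0839 m along the rod.
Components: V_Px = −rω sinθ − a·ω_rod·sinφ = -8.3047 m/s;  V_Py = rω cosθ + a·ω_rod·cosφ = +8.5614 m/s.
|V_P| = √(V_Px² + V_Py²) = 11.928 m/s.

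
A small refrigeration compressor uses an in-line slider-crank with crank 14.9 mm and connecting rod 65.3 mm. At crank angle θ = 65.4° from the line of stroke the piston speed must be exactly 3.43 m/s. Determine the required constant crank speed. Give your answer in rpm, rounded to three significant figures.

2200

For an in-line slider-crank, |v_piston| = rω|sinθ|·[1 + r cosθ/√(L² − r² sin²θ)].
With r = 0.0149 m, L = 0.0653 m, θ = 65.4°: the bracketed kinematic factor |dx/dθ| = 0.014863 m.
ω = v/|dx/dθ| = 3.43/0.014863 = 230.77 rad/s.
N = 60ω/(2π) = 2203.7 rpm.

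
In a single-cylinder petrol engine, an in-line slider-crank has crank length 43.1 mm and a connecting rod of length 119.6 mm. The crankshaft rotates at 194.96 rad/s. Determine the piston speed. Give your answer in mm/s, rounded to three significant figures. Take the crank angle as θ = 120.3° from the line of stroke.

5870

ω = 195 rad/s
For an in-line slider-crank, x = r cosθ + √(L² − r² sin²θ), so v = −rω sinθ·[1 + r cosθ/√(L² − r² sin²θ)].
With r = 0.0431 m, L = 0.1196 m, θ = 120.3°: √(L² − r² sin²θ) = 0.11366 m.
v = −0.0431·195·0.86340·[1 + 0.0431·-0.50453/0.11366] = -5.867 m/s.
|v| = 5.867 m/s = 5867 mm/s.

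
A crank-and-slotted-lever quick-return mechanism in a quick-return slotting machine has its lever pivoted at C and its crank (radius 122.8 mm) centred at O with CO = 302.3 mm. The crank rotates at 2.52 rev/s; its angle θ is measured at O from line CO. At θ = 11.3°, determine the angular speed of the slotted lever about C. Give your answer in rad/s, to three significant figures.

4.55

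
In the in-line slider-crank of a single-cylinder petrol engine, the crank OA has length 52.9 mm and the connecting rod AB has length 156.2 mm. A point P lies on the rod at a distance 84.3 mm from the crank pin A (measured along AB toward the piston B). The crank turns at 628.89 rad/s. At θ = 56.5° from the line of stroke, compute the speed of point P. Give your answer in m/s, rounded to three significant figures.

31.8

ω = 628.9 rad/s.  Crank-pin speed |V_A| = rω = 33.268 m/s, perpendicular to OA.
Rod angle: sinφ = −(r/L) sinθ ⇒ φ = -16.404°; ω_rod = −rω cosθ/√(L²−r²sin²θ) = -122.54 rad/s.
V_P = V_A + ω_rod × AP, with AP = 0.0843 m along the rod.
Components: V_Px = −rω sinθ − a·ω_rod·sinφ = -30.659 m/s;  V_Py = rω cosθ + a·ω_rod·cosφ = +8.4522 m/s.
|V_P| = √(V_Px² + V_Py²) = 31.803 m/s.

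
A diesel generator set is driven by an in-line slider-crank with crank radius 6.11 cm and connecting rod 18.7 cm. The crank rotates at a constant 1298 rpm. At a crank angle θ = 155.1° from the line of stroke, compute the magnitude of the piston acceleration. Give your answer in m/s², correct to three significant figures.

ω = 2π·1298/60 = 135.9 rad/s
x(θ) = r cosθ + √(L² − r² sin²θ); with ω constant, a = ω²·d²x/dθ².
d²x/dθ² = −r cosθ − r²(cos2θ)/√u − r⁴ sin²2θ/(4u^{3/2}),  u = L² − r² sin²θ = 0.0343072 m².
Substituting r = 0.0611 m, L = 0.187 m, θ = 155.1°: d²x/dθ² = +0.042091 m.
a = ω²·d²x/dθ² = (135.9)²·(+0.042091) = +777.67 m/s²;  |a| = 777.67 m/s².

778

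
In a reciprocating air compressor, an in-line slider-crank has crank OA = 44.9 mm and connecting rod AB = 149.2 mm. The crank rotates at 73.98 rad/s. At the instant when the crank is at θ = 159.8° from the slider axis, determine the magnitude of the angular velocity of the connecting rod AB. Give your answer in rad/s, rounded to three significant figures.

ω = 73.98 rad/s
The rod makes angle φ with the slider axis where L sinφ = r sinθ; differentiating, L cosφ·φ̇ = r ω cosθ.
L cosφ = √(L² − r² sin²θ) = 0.14839 m.
|ω_rod| = r ω |cosθ| / √(L² − r² sin²θ) = 0.0449·73.98·0.93849/0.14839 = 21.008 rad/s.

21.0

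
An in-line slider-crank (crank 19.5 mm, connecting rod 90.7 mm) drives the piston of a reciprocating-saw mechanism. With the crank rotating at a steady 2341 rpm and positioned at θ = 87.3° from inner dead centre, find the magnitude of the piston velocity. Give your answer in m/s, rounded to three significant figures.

4.82

ω = 2π·2341/60 = 245.1 rad/s
For an in-line slider-crank, x = r cosθ + √(L² − r² sin²θ), so v = −rω sinθ·[1 + r cosθ/√(L² − r² sin²θ)].
With r = 0.0195 m, L = 0.0907 m, θ = 87.3°: √(L² − r² sin²θ) = 0.088584 m.
v = −0.0195·245.1·0.99889·[1 + 0.0195·0.04711/0.088584] = -4.8246 m/s.
|v| = 4.8246 m/s.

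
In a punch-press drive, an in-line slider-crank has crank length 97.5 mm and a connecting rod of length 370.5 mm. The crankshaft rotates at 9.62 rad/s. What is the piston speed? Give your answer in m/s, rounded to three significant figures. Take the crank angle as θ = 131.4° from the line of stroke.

0.579

ω = 9.62 rad/s
For an in-line slider-crank, x = r cosθ + √(L² − r² sin²θ), so v = −rω sinθ·[1 + r cosθ/√(L² − r² sin²θ)].
With r = 0.0975 m, L = 0.3705 m, θ = 131.4°: √(L² − r² sin²θ) = 0.36321 m.
v = −0.0975·9.62·0.75011·[1 + 0.0975·-0.66131/0.36321] = -0.57867 m/s.
|v| = 0.57867 m/s.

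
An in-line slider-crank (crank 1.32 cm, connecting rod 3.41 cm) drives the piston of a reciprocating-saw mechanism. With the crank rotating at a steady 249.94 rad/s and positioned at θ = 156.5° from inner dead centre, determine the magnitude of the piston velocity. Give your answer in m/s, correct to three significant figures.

ω = 249.9 rad/s
For an in-line slider-crank, x = r cosθ + √(L² − r² sin²θ), so v = −rω sinθ·[1 + r cosθ/√(L² − r² sin²θ)].
With r = 0.0132 m, L = 0.0341 m, θ = 156.5°: √(L² − r² sin²θ) = 0.033691 m.
v = −0.0132·249.9·0.39875·[1 + 0.0132·-0.91706/0.033691] = -0.84288 m/s.
|v| = 0.84288 m/s.

0.843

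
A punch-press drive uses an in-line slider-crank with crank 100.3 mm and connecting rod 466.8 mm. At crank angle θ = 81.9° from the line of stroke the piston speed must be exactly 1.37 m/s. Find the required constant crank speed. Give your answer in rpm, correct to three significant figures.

128

For an in-line slider-crank, |v_piston| = rω|sinθ|·[1 + r cosθ/√(L² − r² sin²θ)].
With r = 0.1003 m, L = 0.4668 m, θ = 81.9°: the bracketed kinematic factor |dx/dθ| = 0.10238 m.
ω = v/|dx/dθ| = 1.37/0.10238 = 13.382 rad/s.
N = 60ω/(2π) = 127.79 rpm.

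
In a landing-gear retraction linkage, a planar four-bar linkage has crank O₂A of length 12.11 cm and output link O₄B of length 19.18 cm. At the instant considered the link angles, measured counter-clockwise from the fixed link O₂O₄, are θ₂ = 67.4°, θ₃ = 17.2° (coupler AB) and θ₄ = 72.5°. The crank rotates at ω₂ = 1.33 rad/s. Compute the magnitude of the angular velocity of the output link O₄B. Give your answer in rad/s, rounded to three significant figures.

ω₂ = 1.33 rad/s
Differentiating the loop-closure r₂e^{iθ₂}+r₃e^{iθ₃}=r₁+r₄e^{iθ₄} gives r₂ω₂e^{iθ₂}+r₃ω₃e^{iθ₃}=r₄ω₄e^{iθ₄}.
Eliminating the other unknown: ω₄ = r₂ω₂ sin(θ₂−θ₃) / [r₄ sin(θ₄−θ₃)].
Numerator sine = +0.76828; denominator sine = +0.82214.
Result = 0.1211·1.33·(+0.76828) / (0.1918·(+0.82214)) = +0.78473 rad/s; magnitude 0.78473 rad/s.

0.785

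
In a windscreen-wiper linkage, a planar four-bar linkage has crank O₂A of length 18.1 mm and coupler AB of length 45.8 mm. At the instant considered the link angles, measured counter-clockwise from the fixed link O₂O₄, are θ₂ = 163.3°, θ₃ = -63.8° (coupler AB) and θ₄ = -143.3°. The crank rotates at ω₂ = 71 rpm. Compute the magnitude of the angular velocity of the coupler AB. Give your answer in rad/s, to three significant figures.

ω₂ = 7.435 rad/s (from 71 rpm).
Differentiating the loop-closure r₂e^{iθ₂}+r₃e^{iθ₃}=r₁+r₄e^{iθ₄} gives r₂ω₂e^{iθ₂}+r₃ω₃e^{iθ₃}=r₄ω₄e^{iθ₄}.
Eliminating the other unknown: ω₃ = r₂ω₂ sin(θ₄−θ₂) / [r₃ sin(θ₃−θ₄)].
Numerator sine = +0.80282; denominator sine = +0.98325.
Result = 0.0181·7.435·(+0.80282) / (0.0458·(+0.98325)) = +2.3991 rad/s; magnitude 2.3991 rad/s.

2.40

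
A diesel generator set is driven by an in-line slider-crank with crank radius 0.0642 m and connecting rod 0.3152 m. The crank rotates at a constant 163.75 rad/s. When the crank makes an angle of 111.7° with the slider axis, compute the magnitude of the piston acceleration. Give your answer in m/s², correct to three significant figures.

894

ω = 163.8 rad/s
x(θ) = r cosθ + √(L² − r² sin²θ); with ω constant, a = ω²·d²x/dθ².
d²x/dθ² = −r cosθ − r²(cos2θ)/√u − r⁴ sin²2θ/(4u^{3/2}),  u = L² − r² sin²θ = 0.0957929 m².
Substituting r = 0.0642 m, L = 0.3152 m, θ = 111.7°: d²x/dθ² = +0.033346 m.
a = ω²·d²x/dθ² = (163.8)²·(+0.033346) = +894.14 m/s²;  |a| = 894.14 m/s².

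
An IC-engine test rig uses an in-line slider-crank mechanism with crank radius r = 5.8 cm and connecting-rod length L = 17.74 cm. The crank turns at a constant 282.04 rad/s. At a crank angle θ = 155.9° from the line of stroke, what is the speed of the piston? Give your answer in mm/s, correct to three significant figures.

4670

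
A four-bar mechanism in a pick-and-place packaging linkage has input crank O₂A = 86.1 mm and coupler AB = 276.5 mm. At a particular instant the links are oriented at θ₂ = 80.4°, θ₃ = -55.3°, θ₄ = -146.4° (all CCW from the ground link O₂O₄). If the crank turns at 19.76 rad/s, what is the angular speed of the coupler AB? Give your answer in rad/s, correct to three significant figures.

ω₂ = 19.76 rad/s
Differentiating the loop-closure r₂e^{iθ₂}+r₃e^{iθ₃}=r₁+r₄e^{iθ₄} gives r₂ω₂e^{iθ₂}+r₃ω₃e^{iθ₃}=r₄ω₄e^{iθ₄}.
Eliminating the other unknown: ω₃ = r₂ω₂ sin(θ₄−θ₂) / [r₃ sin(θ₃−θ₄)].
Numerator sine = +0.72897; denominator sine = +0.99982.
Result = 0.0861·19.76·(+0.72897) / (0.2765·(+0.99982)) = +4.4863 rad/s; magnitude 4.4863 rad/s.

4.49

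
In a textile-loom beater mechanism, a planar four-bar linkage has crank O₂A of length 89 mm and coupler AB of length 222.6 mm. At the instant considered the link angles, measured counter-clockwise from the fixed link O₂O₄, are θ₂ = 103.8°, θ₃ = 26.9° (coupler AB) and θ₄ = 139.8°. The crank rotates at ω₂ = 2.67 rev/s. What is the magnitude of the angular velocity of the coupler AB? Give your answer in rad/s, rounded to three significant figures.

4.28

ω₂ = 16.78 rad/s (from 2.67 rev/s).
Differentiating the loop-closure r₂e^{iθ₂}+r₃e^{iθ₃}=r₁+r₄e^{iθ₄} gives r₂ω₂e^{iθ₂}+r₃ω₃e^{iθ₃}=r₄ω₄e^{iθ₄}.
Eliminating the other unknown: ω₃ = r₂ω₂ sin(θ₄−θ₂) / [r₃ sin(θ₃−θ₄)].
Numerator sine = +0.58779; denominator sine = -0.92119.
Result = 0.089·16.78·(+0.58779) / (0.2226·(-0.92119)) = -4.2798 rad/s; magnitude 4.2798 rad/s.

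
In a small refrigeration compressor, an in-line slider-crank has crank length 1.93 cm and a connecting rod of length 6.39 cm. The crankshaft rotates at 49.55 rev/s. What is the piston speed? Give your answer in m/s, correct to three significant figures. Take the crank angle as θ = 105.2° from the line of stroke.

5.32

ω = 2π·49.5 = 311.3 rad/s
For an in-line slider-crank, x = r cosθ + √(L² − r² sin²θ), so v = −rω sinθ·[1 + r cosθ/√(L² − r² sin²θ)].
With r = 0.0193 m, L = 0.0639 m, θ = 105.2°: √(L² − r² sin²θ) = 0.061125 m.
v = −0.0193·311.3·0.96502·[1 + 0.0193·-0.26219/0.061125] = -5.3185 m/s.
|v| = 5.3185 m/s.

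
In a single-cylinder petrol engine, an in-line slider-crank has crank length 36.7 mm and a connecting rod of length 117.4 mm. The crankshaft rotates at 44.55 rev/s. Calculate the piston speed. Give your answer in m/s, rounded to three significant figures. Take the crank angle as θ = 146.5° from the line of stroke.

ω = 2π·44.6 = 279.9 rad/s
For an in-line slider-crank, x = r cosθ + √(L² − r² sin²θ), so v = −rω sinθ·[1 + r cosθ/√(L² − r² sin²θ)].
With r = 0.0367 m, L = 0.1174 m, θ = 146.5°: √(L² − r² sin²θ) = 0.11564 m.
v = −0.0367·279.9·0.55194·[1 + 0.0367·-0.83389/0.11564] = -4.1695 m/s.
|v| = 4.1695 m/s.

4.17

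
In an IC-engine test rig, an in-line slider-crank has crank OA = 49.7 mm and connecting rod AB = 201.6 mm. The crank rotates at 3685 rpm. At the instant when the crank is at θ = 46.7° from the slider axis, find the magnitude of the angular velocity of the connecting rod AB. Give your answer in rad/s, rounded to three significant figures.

ω = 385.9 rad/s (converted from 3685 rpm).
The rod makes angle φ with the slider axis where L sinφ = r sinθ; differentiating, L cosφ·φ̇ = r ω cosθ.
L cosφ = √(L² − r² sin²θ) = 0.19833 m.
|ω_rod| = r ω |cosθ| / √(L² − r² sin²θ) = 0.0497·385.9·0.68582/0.19833 = 66.32 rad/s.

66.3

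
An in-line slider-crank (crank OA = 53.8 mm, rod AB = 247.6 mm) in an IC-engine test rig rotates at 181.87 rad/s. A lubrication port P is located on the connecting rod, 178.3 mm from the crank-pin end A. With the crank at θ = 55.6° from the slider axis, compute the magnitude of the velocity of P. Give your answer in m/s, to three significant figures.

ω = 181.9 rad/s.  Crank-pin speed |V_A| = rω = 9.7846 m/s, perpendicular to OA.
Rod angle: sinφ = −(r/L) sinθ ⇒ φ = -10.328°; ω_rod = −rω cosθ/√(L²−r²sin²θ) = -22.694 rad/s.
V_P = V_A + ω_rod × AP, with AP = 0.1783 m along the rod.
Components: V_Px = −rω sinθ − a·ω_rod·sinφ = -8.7989 m/s;  V_Py = rω cosθ + a·ω_rod·cosφ = +1.5472 m/s.
|V_P| = √(V_Px² + V_Py²) = 8.9339 m/s.

8.93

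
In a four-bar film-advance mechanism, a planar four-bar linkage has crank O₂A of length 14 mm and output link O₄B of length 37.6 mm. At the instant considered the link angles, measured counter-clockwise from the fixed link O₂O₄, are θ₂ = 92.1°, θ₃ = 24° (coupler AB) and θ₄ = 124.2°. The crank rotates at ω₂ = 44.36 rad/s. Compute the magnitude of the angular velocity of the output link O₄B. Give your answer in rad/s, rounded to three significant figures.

15.6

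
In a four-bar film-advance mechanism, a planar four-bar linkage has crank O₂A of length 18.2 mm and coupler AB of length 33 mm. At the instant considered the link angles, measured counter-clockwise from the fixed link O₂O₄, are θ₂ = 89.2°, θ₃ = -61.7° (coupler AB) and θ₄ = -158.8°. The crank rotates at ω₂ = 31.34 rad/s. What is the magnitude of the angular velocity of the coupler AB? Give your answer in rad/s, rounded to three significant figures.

16.1

ω₂ = 31.34 rad/s
Differentiating the loop-closure r₂e^{iθ₂}+r₃e^{iθ₃}=r₁+r₄e^{iθ₄} gives r₂ω₂e^{iθ₂}+r₃ω₃e^{iθ₃}=r₄ω₄e^{iθ₄}.
Eliminating the other unknown: ω₃ = r₂ω₂ sin(θ₄−θ₂) / [r₃ sin(θ₃−θ₄)].
Numerator sine = +0.92718; denominator sine = +0.99233.
Result = 0.0182·31.34·(+0.92718) / (0.033·(+0.99233)) = +16.15 rad/s; magnitude 16.15 rad/s.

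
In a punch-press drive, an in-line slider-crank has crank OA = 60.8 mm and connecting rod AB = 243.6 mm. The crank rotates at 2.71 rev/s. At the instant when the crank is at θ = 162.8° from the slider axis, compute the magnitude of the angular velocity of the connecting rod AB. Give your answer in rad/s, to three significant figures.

ω = 17.03 rad/s (converted from 2.71 rev/s).
The rod makes angle φ with the slider axis where L sinφ = r sinθ; differentiating, L cosφ·φ̇ = r ω cosθ.
L cosφ = √(L² − r² sin²θ) = 0.24294 m.
|ω_rod| = r ω |cosθ| / √(L² − r² sin²θ) = 0.0608·17.03·0.95528/0.24294 = 4.0709 rad/s.

4.07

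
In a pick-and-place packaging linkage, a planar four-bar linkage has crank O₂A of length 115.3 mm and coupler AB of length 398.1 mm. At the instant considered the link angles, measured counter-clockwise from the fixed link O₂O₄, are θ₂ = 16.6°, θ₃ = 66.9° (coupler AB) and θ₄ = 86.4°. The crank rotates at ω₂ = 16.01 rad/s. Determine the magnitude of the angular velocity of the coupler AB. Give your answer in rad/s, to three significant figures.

ω₂ = 16.01 rad/s
Differentiating the loop-closure r₂e^{iθ₂}+r₃e^{iθ₃}=r₁+r₄e^{iθ₄} gives r₂ω₂e^{iθ₂}+r₃ω₃e^{iθ₃}=r₄ω₄e^{iθ₄}.
Eliminating the other unknown: ω₃ = r₂ω₂ sin(θ₄−θ₂) / [r₃ sin(θ₃−θ₄)].
Numerator sine = +0.93849; denominator sine = -0.33381.
Result = 0.1153·16.01·(+0.93849) / (0.3981·(-0.33381)) = -13.037 rad/s; magnitude 13.037 rad/s.

13.0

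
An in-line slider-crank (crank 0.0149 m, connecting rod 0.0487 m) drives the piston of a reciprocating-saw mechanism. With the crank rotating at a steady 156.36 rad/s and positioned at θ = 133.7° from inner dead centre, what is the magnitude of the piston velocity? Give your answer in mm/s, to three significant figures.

1320

ω = 156.4 rad/s
For an in-line slider-crank, x = r cosθ + √(L² − r² sin²θ), so v = −rω sinθ·[1 + r cosθ/√(L² − r² sin²θ)].
With r = 0.0149 m, L = 0.0487 m, θ = 133.7°: √(L² − r² sin²θ) = 0.047494 m.
v = −0.0149·156.4·0.72297·[1 + 0.0149·-0.69088/0.047494] = -1.3193 m/s.
|v| = 1.3193 m/s = 1319.3 mm/s.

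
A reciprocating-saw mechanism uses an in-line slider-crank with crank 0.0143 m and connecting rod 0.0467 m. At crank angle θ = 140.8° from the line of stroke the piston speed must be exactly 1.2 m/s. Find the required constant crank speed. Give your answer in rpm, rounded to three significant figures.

For an in-line slider-crank, |v_piston| = rω|sinθ|·[1 + r cosθ/√(L² − r² sin²θ)].
With r = 0.0143 m, L = 0.0467 m, θ = 140.8°: the bracketed kinematic factor |dx/dθ| = 0.006852 m.
ω = v/|dx/dθ| = 1.2/0.006852 = 175.13 rad/s.
N = 60ω/(2π) = 1672.4 rpm.

1670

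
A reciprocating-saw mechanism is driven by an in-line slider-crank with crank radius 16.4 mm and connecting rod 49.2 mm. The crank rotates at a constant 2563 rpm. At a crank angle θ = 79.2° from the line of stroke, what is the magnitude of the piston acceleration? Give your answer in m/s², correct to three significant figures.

164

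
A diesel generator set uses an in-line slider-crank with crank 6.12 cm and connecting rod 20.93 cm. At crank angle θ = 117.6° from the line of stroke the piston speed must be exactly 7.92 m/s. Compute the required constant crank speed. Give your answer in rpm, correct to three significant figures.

1620

For an in-line slider-crank, |v_piston| = rω|sinθ|·[1 + r cosθ/√(L² − r² sin²θ)].
With r = 0.0612 m, L = 0.2093 m, θ = 117.6°: the bracketed kinematic factor |dx/dθ| = 0.046629 m.
ω = v/|dx/dθ| = 7.92/0.046629 = 169.85 rad/s.
N = 60ω/(2π) = 1622 rpm.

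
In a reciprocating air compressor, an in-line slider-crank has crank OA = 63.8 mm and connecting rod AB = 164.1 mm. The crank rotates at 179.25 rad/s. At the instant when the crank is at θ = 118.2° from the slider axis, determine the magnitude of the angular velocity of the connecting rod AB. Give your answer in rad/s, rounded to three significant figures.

ω = 179.2 rad/s
The rod makes angle φ with the slider axis where L sinφ = r sinθ; differentiating, L cosφ·φ̇ = r ω cosθ.
L cosφ = √(L² − r² sin²θ) = 0.15417 m.
|ω_rod| = r ω |cosθ| / √(L² − r² sin²θ) = 0.0638·179.2·0.47255/0.15417 = 35.054 rad/s.

35.1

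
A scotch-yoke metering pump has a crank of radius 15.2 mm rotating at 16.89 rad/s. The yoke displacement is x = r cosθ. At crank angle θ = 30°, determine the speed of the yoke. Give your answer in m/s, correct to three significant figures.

ω = 16.89 rad/s
x = r cosθ ⇒ ẋ = −rω sinθ.
|v| = rω|sinθ| = 0.0152·16.89·|sin 30°| = 0.12836 m/s.

0.128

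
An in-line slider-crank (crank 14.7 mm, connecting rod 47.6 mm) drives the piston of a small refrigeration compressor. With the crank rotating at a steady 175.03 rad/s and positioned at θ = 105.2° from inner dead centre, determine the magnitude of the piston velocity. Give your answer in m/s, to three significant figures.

ω = 175 rad/s
For an in-line slider-crank, x = r cosθ + √(L² − r² sin²θ), so v = −rω sinθ·[1 + r cosθ/√(L² − r² sin²θ)].
With r = 0.0147 m, L = 0.0476 m, θ = 105.2°: √(L² − r² sin²θ) = 0.045437 m.
v = −0.0147·175·0.96502·[1 + 0.0147·-0.26219/0.045437] = -2.2723 m/s.
|v| = 2.2723 m/s.

2.27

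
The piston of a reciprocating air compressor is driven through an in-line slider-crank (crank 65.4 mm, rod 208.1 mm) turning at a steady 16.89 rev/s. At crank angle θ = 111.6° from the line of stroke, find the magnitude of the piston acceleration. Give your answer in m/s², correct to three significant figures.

445

ω = 2π·16.9 = 106.1 rad/s
x(θ) = r cosθ + √(L² − r² sin²θ); with ω constant, a = ω²·d²x/dθ².
d²x/dθ² = −r cosθ − r²(cos2θ)/√u − r⁴ sin²2θ/(4u^{3/2}),  u = L² − r² sin²θ = 0.0396081 m².
Substituting r = 0.0654 m, L = 0.2081 m, θ = 111.6°: d²x/dθ² = +0.03947 m.
a = ω²·d²x/dθ² = (106.1)²·(+0.03947) = +444.51 m/s²;  |a| = 444.51 m/s².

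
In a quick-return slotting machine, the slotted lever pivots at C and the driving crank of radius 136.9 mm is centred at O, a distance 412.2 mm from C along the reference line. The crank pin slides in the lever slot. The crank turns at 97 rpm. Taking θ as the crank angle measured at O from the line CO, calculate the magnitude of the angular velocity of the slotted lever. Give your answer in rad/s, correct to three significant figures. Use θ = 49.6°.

2.15

ω = 10.16 rad/s (from 97 rpm).
Crank pin A relative to C: A = (d + r cosθ, r sinθ); lever angle φ = atan2(r sinθ, d + r cosθ).
Differentiating tanφ: φ̇ = rω(d cosθ + r)/(d² + r² + 2dr cosθ).
d² + r² + 2dr cosθ = |CA|² = 0.261797 m²;  d cosθ + r = +0.40406 m.
|ω_lever| = |0.1369·10.16·+0.40406| / 0.261797 = 2.1462 rad/s.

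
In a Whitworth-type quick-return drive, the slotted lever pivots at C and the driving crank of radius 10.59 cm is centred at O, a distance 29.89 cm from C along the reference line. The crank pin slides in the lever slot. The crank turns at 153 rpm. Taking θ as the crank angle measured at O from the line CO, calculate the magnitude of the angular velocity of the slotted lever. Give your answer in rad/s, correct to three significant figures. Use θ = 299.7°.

3.27

ω = 16.02 rad/s (from 153 rpm).
Crank pin A relative to C: A = (d + r cosθ, r sinθ); lever angle φ = atan2(r sinθ, d + r cosθ).
Differentiating tanφ: φ̇ = rω(d cosθ + r)/(d² + r² + 2dr cosθ).
d² + r² + 2dr cosθ = |CA|² = 0.131922 m²;  d cosθ + r = +0.25399 m.
|ω_lever| = |0.1059·16.02·+0.25399| / 0.131922 = 3.2668 rad/s.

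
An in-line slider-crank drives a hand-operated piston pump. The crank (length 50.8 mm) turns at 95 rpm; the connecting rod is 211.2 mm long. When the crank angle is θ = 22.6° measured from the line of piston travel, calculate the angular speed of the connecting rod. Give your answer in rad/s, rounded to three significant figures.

ω = 9.948 rad/s (converted from 95 rpm).
The rod makes angle φ with the slider axis where L sinφ = r sinθ; differentiating, L cosφ·φ̇ = r ω cosθ.
L cosφ = √(L² − r² sin²θ) = 0.2103 m.
|ω_rod| = r ω |cosθ| / √(L² − r² sin²θ) = 0.0508·9.948·0.92321/0.2103 = 2.2186 rad/s.

2.22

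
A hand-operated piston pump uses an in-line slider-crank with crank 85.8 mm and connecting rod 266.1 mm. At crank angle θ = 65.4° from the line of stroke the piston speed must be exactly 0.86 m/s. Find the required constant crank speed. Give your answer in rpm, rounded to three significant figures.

For an in-line slider-crank, |v_piston| = rω|sinθ|·[1 + r cosθ/√(L² − r² sin²θ)].
With r = 0.0858 m, L = 0.2661 m, θ = 65.4°: the bracketed kinematic factor |dx/dθ| = 0.088965 m.
ω = v/|dx/dθ| = 0.86/0.088965 = 9.6667 rad/s.
N = 60ω/(2π) = 92.311 rpm.

92.3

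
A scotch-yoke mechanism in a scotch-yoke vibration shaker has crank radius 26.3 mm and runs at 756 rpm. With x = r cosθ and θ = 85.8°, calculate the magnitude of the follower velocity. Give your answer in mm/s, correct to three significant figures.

ω = 79.17 rad/s (from 756 rpm).
x = r cosθ ⇒ ẋ = −rω sinθ.
|v| = rω|sinθ| = 0.0263·79.17·|sin 85.8°| = 2.0765 m/s = 2076.5 mm/s.

2080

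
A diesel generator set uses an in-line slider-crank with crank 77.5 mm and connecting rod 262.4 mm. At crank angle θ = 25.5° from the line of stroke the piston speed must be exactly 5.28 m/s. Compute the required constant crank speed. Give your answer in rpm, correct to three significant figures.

1190

For an in-line slider-crank, |v_piston| = rω|sinθ|·[1 + r cosθ/√(L² − r² sin²θ)].
With r = 0.0775 m, L = 0.2624 m, θ = 25.5°: the bracketed kinematic factor |dx/dθ| = 0.042332 m.
ω = v/|dx/dθ| = 5.28/0.042332 = 124.73 rad/s.
N = 60ω/(2π) = 1191.1 rpm.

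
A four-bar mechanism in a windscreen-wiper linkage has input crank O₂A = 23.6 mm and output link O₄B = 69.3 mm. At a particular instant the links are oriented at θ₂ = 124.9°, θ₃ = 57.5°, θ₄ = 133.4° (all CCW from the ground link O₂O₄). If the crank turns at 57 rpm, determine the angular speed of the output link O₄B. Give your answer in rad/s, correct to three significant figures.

ω₂ = 5.969 rad/s (from 57 rpm).
Differentiating the loop-closure r₂e^{iθ₂}+r₃e^{iθ₃}=r₁+r₄e^{iθ₄} gives r₂ω₂e^{iθ₂}+r₃ω₃e^{iθ₃}=r₄ω₄e^{iθ₄}.
Eliminating the other unknown: ω₄ = r₂ω₂ sin(θ₂−θ₃) / [r₄ sin(θ₄−θ₃)].
Numerator sine = +0.92321; denominator sine = +0.96987.
Result = 0.0236·5.969·(+0.92321) / (0.0693·(+0.96987)) = +1.9349 rad/s; magnitude 1.9349 rad/s.

1.93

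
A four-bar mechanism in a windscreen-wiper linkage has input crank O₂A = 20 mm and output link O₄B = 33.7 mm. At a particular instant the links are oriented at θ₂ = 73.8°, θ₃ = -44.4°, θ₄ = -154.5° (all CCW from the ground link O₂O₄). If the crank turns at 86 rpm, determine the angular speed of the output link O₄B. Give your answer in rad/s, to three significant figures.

5.02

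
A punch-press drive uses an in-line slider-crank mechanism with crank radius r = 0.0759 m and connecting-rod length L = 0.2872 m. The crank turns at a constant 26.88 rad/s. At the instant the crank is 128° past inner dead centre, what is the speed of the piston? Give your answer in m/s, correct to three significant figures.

1.34

ω = 26.88 rad/s
For an in-line slider-crank, x = r cosθ + √(L² − r² sin²θ), so v = −rω sinθ·[1 + r cosθ/√(L² − r² sin²θ)].
With r = 0.0759 m, L = 0.2872 m, θ = 128°: √(L² − r² sin²θ) = 0.2809 m.
v = −0.0759·26.88·0.78801·[1 + 0.0759·-0.61566/0.2809] = -1.3403 m/s.
|v| = 1.3403 m/s.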